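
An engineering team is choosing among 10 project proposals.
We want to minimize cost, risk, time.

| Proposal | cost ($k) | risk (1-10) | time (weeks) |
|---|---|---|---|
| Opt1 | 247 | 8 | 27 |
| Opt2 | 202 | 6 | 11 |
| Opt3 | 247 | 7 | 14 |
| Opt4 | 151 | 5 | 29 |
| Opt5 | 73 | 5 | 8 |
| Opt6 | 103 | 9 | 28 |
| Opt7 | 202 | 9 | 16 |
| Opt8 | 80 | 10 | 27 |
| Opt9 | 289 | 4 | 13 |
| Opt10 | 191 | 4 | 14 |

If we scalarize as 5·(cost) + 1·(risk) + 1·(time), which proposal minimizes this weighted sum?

Opt5

Opt1: 5·247 + 1·8 + 1·27 = 1270
Opt2: 5·202 + 1·6 + 1·11 = 1027
Opt3: 5·247 + 1·7 + 1·14 = 1256
Opt4: 5·151 + 1·5 + 1·29 = 789
Opt5: 5·73 + 1·5 + 1·8 = 378
Opt6: 5·103 + 1·9 + 1·28 = 552
Opt7: 5·202 + 1·9 + 1·16 = 1035
Opt8: 5·80 + 1·10 + 1·27 = 437
Opt9: 5·289 + 1·4 + 1·13 = 1462
Opt10: 5·191 + 1·4 + 1·14 = 973
Lowest: Opt5 at 378.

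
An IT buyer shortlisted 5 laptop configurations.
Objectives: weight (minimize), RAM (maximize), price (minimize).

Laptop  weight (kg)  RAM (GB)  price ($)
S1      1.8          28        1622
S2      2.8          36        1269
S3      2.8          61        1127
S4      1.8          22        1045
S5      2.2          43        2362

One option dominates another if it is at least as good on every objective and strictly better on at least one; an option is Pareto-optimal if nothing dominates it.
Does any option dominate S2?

S3 vs S2: weight 2.8≤2.8, RAM 61≥36, price 1127≤1269 — S3 is at least as good on every objective and strictly better on at least one, so S3 dominates S2.

Yes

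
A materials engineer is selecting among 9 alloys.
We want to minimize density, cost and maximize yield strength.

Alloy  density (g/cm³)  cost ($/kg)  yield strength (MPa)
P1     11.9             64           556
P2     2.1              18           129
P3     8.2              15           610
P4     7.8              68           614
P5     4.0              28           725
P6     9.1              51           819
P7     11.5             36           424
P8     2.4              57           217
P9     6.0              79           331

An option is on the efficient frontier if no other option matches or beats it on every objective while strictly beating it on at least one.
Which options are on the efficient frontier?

P1: dominated by P3 (density 8.2≤11.9, cost 15≤64, yield strength 610≥556).
P2: not dominated (best density).
P3: not dominated (best cost).
P4: dominated by P5 (density 4.0≤7.8, cost 28≤68, yield strength 725≥614).
P5: not dominated.
P6: not dominated (best yield strength).
P7: dominated by P3 (density 8.2≤11.5, cost 15≤36, yield strength 610≥424).
P8: not dominated.
P9: dominated by P5 (density 4.0≤6.0, cost 28≤79, yield strength 725≥331).

P2, P3, P5, P6, P8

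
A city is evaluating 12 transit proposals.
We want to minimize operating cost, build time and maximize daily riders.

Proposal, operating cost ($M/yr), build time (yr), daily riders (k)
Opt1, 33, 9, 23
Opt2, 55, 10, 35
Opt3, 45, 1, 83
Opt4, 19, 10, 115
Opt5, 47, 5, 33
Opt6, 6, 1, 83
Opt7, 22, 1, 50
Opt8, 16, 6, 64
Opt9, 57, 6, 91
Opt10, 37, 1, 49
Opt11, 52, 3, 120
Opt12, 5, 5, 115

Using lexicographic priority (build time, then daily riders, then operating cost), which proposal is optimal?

Opt6

First minimize build time: best is 1, kept {Opt3, Opt6, Opt7, Opt10}.
Then maximize daily riders: best is 83, kept {Opt3, Opt6}.
Then minimize operating cost: best is 6, kept {Opt6}.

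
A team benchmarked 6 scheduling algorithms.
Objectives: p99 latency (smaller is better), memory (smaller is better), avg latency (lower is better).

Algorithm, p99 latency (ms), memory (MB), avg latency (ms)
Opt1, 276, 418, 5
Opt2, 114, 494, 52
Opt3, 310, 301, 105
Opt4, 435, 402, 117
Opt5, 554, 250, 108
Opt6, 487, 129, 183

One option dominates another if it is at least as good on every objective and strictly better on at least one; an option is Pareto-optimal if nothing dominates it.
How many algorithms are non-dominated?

Opt1: not dominated (best avg latency).
Opt2: not dominated (best p99 latency).
Opt3: not dominated.
Opt4: dominated by Opt3 (p99 latency 310≤435, memory 301≤402, avg latency 105≤117).
Opt5: not dominated.
Opt6: not dominated (best memory).
Pareto-optimal: Opt1, Opt2, Opt3, Opt5, Opt6 → 5.

5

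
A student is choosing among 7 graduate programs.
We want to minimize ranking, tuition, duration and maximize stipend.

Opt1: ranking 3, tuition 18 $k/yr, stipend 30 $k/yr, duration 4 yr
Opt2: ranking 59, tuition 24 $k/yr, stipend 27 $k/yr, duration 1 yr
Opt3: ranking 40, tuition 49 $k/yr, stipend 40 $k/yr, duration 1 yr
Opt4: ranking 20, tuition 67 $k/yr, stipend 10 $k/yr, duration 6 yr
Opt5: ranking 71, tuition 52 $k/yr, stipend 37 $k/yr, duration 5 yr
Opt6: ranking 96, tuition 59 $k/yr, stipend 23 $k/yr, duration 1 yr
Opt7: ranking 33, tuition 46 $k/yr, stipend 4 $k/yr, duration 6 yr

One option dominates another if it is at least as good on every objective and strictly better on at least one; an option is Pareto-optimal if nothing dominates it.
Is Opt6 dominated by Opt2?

Yes

Opt2 vs Opt6: ranking 59≤96, tuition 24≤59, stipend 27≥23, duration 1≤1 — Opt2 is at least as good on every objective with at least one strict improvement.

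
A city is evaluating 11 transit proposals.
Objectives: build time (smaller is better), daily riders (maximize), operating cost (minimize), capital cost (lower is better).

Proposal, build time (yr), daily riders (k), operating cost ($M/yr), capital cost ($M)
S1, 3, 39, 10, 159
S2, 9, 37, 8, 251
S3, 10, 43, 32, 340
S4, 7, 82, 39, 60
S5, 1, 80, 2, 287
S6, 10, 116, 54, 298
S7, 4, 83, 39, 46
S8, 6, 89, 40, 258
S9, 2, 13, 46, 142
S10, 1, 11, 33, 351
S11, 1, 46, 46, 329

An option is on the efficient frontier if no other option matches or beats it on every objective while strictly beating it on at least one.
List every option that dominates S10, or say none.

S5: build time 1≤1, daily riders 80≥11, operating cost 2≤33, capital cost 287≤351 — dominates S10.
Others (S1, S2, S3, S4, S6, S7, S8, S9, S11) are each worse than S10 on at least one objective.

S5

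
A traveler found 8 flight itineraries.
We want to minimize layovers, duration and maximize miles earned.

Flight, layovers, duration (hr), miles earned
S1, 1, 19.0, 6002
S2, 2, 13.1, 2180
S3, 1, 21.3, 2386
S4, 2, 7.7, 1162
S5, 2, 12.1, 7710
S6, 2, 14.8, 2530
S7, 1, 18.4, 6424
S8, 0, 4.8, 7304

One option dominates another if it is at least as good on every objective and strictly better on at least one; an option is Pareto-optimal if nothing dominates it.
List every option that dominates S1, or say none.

S7: layovers 1≤1, duration 18.4≤19.0, miles earned 6424≥6002 — dominates S1.
S8: layovers 0≤1, duration 4.8≤19.0, miles earned 7304≥6002 — dominates S1.
Others (S2, S3, S4, S5, S6) are each worse than S1 on at least one objective.

S7, S8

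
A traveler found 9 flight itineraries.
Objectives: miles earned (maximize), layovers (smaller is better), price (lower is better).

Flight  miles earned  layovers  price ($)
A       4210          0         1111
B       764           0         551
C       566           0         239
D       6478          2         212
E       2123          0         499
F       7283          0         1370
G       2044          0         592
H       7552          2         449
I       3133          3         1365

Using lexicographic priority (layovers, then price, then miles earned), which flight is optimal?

C

First minimize layovers: best is 0, kept {A, B, C, E, F, G}.
Then minimize price: best is 239, kept {C}.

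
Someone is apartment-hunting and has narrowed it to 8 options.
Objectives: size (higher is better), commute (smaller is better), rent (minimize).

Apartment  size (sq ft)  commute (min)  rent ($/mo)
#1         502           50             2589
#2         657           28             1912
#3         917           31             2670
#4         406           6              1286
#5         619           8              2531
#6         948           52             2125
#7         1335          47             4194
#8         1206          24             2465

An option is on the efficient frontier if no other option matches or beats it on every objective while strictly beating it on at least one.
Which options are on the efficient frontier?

#2, #4, #5, #6, #7, #8

#1: dominated by #2 (size 657≥502, commute 28≤50, rent 1912≤2589).
#2: not dominated.
#3: dominated by #8 (size 1206≥917, commute 24≤31, rent 2465≤2670).
#4: not dominated (best commute).
#5: not dominated.
#6: not dominated.
#7: not dominated (best size).
#8: not dominated.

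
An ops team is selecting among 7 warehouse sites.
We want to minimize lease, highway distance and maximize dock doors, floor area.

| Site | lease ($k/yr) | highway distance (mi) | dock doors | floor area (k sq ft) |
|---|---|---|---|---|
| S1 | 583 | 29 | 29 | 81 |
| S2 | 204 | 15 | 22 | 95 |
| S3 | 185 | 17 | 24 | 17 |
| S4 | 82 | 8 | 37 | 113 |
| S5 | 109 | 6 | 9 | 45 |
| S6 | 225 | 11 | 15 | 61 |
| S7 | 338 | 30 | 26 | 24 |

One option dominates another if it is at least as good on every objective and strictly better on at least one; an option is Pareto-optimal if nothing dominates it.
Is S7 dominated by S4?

S4 vs S7: lease 82≤338, highway distance 8≤30, dock doors 37≥26, floor area 113≥24 — S4 is at least as good on every objective with at least one strict improvement.

Yes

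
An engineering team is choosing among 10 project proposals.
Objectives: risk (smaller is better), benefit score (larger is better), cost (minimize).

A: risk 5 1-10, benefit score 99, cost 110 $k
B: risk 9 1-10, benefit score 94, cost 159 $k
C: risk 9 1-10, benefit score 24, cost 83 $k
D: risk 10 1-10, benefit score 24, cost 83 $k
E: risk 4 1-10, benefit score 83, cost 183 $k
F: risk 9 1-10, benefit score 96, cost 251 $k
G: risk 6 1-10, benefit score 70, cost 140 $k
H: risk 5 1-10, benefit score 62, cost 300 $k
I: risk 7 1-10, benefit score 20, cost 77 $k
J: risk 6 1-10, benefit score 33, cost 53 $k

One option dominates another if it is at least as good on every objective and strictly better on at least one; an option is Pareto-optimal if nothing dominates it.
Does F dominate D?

No

F vs D: F is worse on cost (251 vs 83), so it does not dominate D.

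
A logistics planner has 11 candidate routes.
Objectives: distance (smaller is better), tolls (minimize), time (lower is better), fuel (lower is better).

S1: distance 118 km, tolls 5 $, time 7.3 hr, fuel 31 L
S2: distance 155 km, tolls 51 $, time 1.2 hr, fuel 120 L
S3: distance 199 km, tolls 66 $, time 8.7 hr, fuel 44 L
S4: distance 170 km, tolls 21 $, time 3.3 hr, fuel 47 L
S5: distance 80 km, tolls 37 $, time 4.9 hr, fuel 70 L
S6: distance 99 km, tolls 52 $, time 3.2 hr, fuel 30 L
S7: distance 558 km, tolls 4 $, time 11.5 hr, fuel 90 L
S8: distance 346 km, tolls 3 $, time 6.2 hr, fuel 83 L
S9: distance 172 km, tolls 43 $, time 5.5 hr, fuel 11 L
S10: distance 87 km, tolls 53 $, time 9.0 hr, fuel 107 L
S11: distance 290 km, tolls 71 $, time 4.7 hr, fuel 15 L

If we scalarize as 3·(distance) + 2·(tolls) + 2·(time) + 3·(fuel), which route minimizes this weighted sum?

S1

S1: 3·118 + 2·5 + 2·7.3 + 3·31 = 471.6
S2: 3·155 + 2·51 + 2·1.2 + 3·120 = 929.4
S3: 3·199 + 2·66 + 2·8.7 + 3·44 = 878.4
S4: 3·170 + 2·21 + 2·3.3 + 3·47 = 699.6
S5: 3·80 + 2·37 + 2·4.9 + 3·70 = 533.8
S6: 3·99 + 2·52 + 2·3.2 + 3·30 = 497.4
S7: 3·558 + 2·4 + 2·11.5 + 3·90 = 1975.0
S8: 3·346 + 2·3 + 2·6.2 + 3·83 = 1305.4
S9: 3·172 + 2·43 + 2·5.5 + 3·11 = 646.0
S10: 3·87 + 2·53 + 2·9.0 + 3·107 = 706.0
S11: 3·290 + 2·71 + 2·4.7 + 3·15 = 1066.4
Lowest: S1 at 471.6.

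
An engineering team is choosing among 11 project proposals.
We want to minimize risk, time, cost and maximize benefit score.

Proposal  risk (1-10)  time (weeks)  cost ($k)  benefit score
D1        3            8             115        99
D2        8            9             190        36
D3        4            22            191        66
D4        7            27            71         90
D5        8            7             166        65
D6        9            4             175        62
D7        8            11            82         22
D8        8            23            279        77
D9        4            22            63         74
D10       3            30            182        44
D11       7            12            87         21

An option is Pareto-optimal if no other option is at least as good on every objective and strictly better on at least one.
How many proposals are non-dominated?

D1: not dominated (best benefit score).
D2: dominated by D1 (risk 3≤8, time 8≤9, cost 115≤190, benefit score 99≥36).
D3: dominated by D1 (risk 3≤4, time 8≤22, cost 115≤191, benefit score 99≥66).
D4: not dominated.
D5: not dominated.
D6: not dominated (best time).
D7: not dominated.
D8: dominated by D1 (risk 3≤8, time 8≤23, cost 115≤279, benefit score 99≥77).
D9: not dominated (best cost).
D10: dominated by D1 (risk 3≤3, time 8≤30, cost 115≤182, benefit score 99≥44).
D11: not dominated.
Pareto-optimal: D1, D4, D5, D6, D7, D9, D11 → 7.

7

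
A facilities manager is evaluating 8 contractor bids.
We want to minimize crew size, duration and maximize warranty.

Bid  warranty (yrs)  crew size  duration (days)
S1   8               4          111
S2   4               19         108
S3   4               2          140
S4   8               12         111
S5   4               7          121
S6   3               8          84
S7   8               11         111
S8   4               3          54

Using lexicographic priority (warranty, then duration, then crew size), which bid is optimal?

First maximize warranty: best is 8, kept {S1, S4, S7}.
Then minimize duration: best is 111, kept {S1, S4, S7}.
Then minimize crew size: best is 4, kept {S1}.

S1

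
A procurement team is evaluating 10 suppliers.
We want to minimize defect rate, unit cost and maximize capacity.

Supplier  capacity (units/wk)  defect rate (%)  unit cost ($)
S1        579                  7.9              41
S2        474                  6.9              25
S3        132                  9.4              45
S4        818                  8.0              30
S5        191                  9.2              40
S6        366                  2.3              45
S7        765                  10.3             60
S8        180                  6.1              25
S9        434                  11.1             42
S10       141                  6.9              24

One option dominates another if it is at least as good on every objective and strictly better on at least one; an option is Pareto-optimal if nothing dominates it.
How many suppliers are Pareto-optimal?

S1: not dominated.
S2: not dominated.
S3: dominated by S1 (capacity 579≥132, defect rate 7.9≤9.4, unit cost 41≤45).
S4: not dominated (best capacity).
S5: dominated by S2 (capacity 474≥191, defect rate 6.9≤9.2, unit cost 25≤40).
S6: not dominated (best defect rate).
S7: dominated by S4 (capacity 818≥765, defect rate 8.0≤10.3, unit cost 30≤60).
S8: not dominated.
S9: dominated by S1 (capacity 579≥434, defect rate 7.9≤11.1, unit cost 41≤42).
S10: not dominated (best unit cost).
Pareto-optimal: S1, S2, S4, S6, S8, S10 → 6.

6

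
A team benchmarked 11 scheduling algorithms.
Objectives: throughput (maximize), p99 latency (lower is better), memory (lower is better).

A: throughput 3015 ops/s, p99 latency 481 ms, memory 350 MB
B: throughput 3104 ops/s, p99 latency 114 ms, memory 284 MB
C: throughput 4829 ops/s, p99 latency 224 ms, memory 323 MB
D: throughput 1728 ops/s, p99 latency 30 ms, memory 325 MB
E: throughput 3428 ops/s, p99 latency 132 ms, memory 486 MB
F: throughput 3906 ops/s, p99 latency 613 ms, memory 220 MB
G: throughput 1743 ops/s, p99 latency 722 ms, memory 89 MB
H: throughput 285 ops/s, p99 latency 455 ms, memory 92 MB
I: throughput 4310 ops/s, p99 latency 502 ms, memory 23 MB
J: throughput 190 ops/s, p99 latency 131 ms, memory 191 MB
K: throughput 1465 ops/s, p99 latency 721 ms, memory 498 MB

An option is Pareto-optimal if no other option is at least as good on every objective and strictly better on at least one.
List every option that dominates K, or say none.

A: throughput 3015≥1465, p99 latency 481≤721, memory 350≤498 — dominates K.
B: throughput 3104≥1465, p99 latency 114≤721, memory 284≤498 — dominates K.
C: throughput 4829≥1465, p99 latency 224≤721, memory 323≤498 — dominates K.
D: throughput 1728≥1465, p99 latency 30≤721, memory 325≤498 — dominates K.
E: throughput 3428≥1465, p99 latency 132≤721, memory 486≤498 — dominates K.
F: throughput 3906≥1465, p99 latency 613≤721, memory 220≤498 — dominates K.
I: throughput 4310≥1465, p99 latency 502≤721, memory 23≤498 — dominates K.
Others (G, H, J) are each worse than K on at least one objective.

A, B, C, D, E, F, I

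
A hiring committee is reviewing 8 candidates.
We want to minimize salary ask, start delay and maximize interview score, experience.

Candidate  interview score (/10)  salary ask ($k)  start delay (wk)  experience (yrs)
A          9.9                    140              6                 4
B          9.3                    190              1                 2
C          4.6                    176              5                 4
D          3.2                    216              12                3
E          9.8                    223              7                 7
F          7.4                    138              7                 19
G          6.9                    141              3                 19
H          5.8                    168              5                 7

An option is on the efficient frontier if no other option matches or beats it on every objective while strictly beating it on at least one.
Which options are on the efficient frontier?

A: not dominated (best interview score).
B: not dominated (best start delay).
C: dominated by G (interview score 6.9≥4.6, salary ask 141≤176, start delay 3≤5, experience 19≥4).
D: dominated by A (interview score 9.9≥3.2, salary ask 140≤216, start delay 6≤12, experience 4≥3).
E: not dominated.
F: not dominated (best salary ask).
G: not dominated.
H: dominated by G (interview score 6.9≥5.8, salary ask 141≤168, start delay 3≤5, experience 19≥7).

A, B, E, F, G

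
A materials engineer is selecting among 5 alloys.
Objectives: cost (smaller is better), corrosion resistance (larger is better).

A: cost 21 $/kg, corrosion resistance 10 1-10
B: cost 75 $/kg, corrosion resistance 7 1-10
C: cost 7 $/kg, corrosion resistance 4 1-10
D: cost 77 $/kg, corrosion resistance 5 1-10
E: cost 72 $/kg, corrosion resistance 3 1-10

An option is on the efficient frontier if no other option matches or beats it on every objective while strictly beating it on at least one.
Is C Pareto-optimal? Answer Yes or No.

Yes

A: worse on cost (21 vs 7).
B: worse on cost (75 vs 7).
D: worse on cost (77 vs 7).
E: worse on cost (72 vs 7).
No option is at least as good as C on every objective and strictly better on one.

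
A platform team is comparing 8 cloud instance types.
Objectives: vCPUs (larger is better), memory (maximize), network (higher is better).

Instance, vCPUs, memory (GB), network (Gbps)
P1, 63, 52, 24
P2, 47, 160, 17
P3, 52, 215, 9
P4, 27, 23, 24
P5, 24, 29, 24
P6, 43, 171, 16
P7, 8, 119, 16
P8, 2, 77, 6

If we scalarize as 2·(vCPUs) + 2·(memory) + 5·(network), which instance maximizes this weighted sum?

P3

P1: 2·63 + 2·52 + 5·24 = 350
P2: 2·47 + 2·160 + 5·17 = 499
P3: 2·52 + 2·215 + 5·9 = 579
P4: 2·27 + 2·23 + 5·24 = 220
P5: 2·24 + 2·29 + 5·24 = 226
P6: 2·43 + 2·171 + 5·16 = 508
P7: 2·8 + 2·119 + 5·16 = 334
P8: 2·2 + 2·77 + 5·6 = 188
Highest: P3 at 579.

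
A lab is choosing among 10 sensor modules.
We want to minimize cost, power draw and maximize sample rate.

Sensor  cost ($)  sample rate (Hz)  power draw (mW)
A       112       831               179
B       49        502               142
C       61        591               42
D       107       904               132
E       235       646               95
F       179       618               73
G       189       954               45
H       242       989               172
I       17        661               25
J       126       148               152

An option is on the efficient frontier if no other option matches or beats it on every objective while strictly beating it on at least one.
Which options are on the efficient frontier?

D, G, H, I

A: dominated by D (cost 107≤112, sample rate 904≥831, power draw 132≤179).
B: dominated by I (cost 17≤49, sample rate 661≥502, power draw 25≤142).
C: dominated by I (cost 17≤61, sample rate 661≥591, power draw 25≤42).
D: not dominated.
E: dominated by G (cost 189≤235, sample rate 954≥646, power draw 45≤95).
F: dominated by I (cost 17≤179, sample rate 661≥618, power draw 25≤73).
G: not dominated.
H: not dominated (best sample rate).
I: not dominated (best cost).
J: dominated by B (cost 49≤126, sample rate 502≥148, power draw 142≤152).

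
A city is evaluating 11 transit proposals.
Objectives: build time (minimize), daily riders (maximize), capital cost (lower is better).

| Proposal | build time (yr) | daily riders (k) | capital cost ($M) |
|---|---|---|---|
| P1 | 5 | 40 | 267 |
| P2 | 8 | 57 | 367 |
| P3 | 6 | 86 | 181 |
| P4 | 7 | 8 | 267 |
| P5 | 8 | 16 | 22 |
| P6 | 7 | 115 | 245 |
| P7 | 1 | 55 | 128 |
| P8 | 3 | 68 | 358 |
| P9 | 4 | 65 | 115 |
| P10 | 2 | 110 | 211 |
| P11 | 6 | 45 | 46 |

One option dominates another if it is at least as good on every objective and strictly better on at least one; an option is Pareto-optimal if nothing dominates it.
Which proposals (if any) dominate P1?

P7: build time 1≤5, daily riders 55≥40, capital cost 128≤267 — dominates P1.
P9: build time 4≤5, daily riders 65≥40, capital cost 115≤267 — dominates P1.
P10: build time 2≤5, daily riders 110≥40, capital cost 211≤267 — dominates P1.
Others (P2, P3, P4, P5, P6, P8, P11) are each worse than P1 on at least one objective.

P7, P9, P10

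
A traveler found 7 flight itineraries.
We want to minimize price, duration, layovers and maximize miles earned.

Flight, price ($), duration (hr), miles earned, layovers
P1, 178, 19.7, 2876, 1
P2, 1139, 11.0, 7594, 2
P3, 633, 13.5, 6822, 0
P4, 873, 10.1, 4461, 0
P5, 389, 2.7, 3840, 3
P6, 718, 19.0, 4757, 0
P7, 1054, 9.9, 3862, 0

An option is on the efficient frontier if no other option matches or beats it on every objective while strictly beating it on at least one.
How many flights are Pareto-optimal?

P1: not dominated (best price).
P2: not dominated (best miles earned).
P3: not dominated.
P4: not dominated.
P5: not dominated (best duration).
P6: dominated by P3 (price 633≤718, duration 13.5≤19.0, miles earned 6822≥4757, layovers 0≤0).
P7: not dominated.
Pareto-optimal: P1, P2, P3, P4, P5, P7 → 6.

6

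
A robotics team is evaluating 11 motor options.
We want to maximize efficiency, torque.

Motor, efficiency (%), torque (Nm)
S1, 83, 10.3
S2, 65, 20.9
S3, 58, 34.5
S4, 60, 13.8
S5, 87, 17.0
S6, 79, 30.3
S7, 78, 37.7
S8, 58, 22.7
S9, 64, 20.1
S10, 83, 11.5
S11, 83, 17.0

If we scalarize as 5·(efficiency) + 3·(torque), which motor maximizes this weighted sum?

S1: 5·83 + 3·10.3 = 445.9
S2: 5·65 + 3·20.9 = 387.7
S3: 5·58 + 3·34.5 = 393.5
S4: 5·60 + 3·13.8 = 341.4
S5: 5·87 + 3·17.0 = 486.0
S6: 5·79 + 3·30.3 = 485.9
S7: 5·78 + 3·37.7 = 503.1
S8: 5·58 + 3·22.7 = 358.1
S9: 5·64 + 3·20.1 = 380.3
S10: 5·83 + 3·11.5 = 449.5
S11: 5·83 + 3·17.0 = 466.0
Highest: S7 at 503.1.

S7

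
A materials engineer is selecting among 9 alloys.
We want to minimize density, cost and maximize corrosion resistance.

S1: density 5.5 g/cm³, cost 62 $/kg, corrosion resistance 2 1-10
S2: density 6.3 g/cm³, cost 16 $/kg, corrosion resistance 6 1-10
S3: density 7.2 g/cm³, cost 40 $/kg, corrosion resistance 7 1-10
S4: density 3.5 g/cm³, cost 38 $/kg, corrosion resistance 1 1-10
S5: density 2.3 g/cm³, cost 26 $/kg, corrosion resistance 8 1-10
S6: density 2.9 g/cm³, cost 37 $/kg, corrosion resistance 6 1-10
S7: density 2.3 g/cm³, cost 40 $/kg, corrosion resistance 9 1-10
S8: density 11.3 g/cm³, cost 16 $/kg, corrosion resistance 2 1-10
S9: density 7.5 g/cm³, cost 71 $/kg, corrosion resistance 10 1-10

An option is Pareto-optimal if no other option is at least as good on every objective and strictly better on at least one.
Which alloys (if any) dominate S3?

S5, S7

S5: density 2.3≤7.2, cost 26≤40, corrosion resistance 8≥7 — dominates S3.
S7: density 2.3≤7.2, cost 40≤40, corrosion resistance 9≥7 — dominates S3.
Others (S1, S2, S4, S6, S8, S9) are each worse than S3 on at least one objective.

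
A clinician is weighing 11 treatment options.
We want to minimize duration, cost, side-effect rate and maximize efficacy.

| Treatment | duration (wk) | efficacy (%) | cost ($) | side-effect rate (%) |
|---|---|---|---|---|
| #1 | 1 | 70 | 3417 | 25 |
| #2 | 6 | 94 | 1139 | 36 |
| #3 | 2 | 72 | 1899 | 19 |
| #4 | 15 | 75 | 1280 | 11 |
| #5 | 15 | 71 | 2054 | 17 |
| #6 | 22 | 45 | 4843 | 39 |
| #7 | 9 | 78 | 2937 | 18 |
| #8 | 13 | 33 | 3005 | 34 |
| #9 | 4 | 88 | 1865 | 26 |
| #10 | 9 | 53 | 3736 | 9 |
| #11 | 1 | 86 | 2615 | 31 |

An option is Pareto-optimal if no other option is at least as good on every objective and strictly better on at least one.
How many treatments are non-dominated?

8

#1: not dominated.
#2: not dominated (best efficacy).
#3: not dominated.
#4: not dominated.
#5: dominated by #4 (duration 15≤15, efficacy 75≥71, cost 1280≤2054, side-effect rate 11≤17).
#6: dominated by #1 (duration 1≤22, efficacy 70≥45, cost 3417≤4843, side-effect rate 25≤39).
#7: not dominated.
#8: dominated by #3 (duration 2≤13, efficacy 72≥33, cost 1899≤3005, side-effect rate 19≤34).
#9: not dominated.
#10: not dominated (best side-effect rate).
#11: not dominated.
Pareto-optimal: #1, #2, #3, #4, #7, #9, #10, #11 → 8.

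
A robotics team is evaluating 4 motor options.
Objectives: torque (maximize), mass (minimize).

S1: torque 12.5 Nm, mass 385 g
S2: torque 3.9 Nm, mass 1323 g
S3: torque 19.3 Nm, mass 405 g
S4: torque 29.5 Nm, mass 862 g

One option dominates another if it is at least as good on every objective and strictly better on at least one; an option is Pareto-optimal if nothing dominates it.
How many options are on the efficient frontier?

3

S1: not dominated (best mass).
S2: dominated by S1 (torque 12.5≥3.9, mass 385≤1323).
S3: not dominated.
S4: not dominated (best torque).
Pareto-optimal: S1, S3, S4 → 3.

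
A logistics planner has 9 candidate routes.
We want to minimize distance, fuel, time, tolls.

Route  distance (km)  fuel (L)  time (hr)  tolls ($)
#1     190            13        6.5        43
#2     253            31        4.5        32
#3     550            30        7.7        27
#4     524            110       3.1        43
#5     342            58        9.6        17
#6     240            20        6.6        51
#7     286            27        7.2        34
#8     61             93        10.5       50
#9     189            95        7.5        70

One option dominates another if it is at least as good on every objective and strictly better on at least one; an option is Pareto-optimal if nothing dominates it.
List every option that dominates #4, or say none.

none

#1: worse on time (6.5 vs 3.1).
#2: worse on time (4.5 vs 3.1).
#3: worse on distance (550 vs 524).
#5: worse on time (9.6 vs 3.1).
#6: worse on time (6.6 vs 3.1).
#7: worse on time (7.2 vs 3.1).
#8: worse on time (10.5 vs 3.1).
#9: worse on time (7.5 vs 3.1).
No option dominates #4.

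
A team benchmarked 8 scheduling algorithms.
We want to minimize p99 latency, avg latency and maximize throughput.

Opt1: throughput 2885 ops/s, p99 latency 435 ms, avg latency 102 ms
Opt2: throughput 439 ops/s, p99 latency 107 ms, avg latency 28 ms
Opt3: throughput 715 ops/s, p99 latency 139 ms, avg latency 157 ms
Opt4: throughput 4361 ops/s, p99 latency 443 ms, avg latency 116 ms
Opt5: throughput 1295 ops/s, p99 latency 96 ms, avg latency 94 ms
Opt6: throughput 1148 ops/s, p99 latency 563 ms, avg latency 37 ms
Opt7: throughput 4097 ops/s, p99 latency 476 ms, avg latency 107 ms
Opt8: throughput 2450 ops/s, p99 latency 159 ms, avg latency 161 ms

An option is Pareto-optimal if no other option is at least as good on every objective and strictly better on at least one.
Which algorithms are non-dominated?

Opt1, Opt2, Opt4, Opt5, Opt6, Opt7, Opt8

Opt1: not dominated.
Opt2: not dominated (best avg latency).
Opt3: dominated by Opt5 (throughput 1295≥715, p99 latency 96≤139, avg latency 94≤157).
Opt4: not dominated (best throughput).
Opt5: not dominated (best p99 latency).
Opt6: not dominated.
Opt7: not dominated.
Opt8: not dominated.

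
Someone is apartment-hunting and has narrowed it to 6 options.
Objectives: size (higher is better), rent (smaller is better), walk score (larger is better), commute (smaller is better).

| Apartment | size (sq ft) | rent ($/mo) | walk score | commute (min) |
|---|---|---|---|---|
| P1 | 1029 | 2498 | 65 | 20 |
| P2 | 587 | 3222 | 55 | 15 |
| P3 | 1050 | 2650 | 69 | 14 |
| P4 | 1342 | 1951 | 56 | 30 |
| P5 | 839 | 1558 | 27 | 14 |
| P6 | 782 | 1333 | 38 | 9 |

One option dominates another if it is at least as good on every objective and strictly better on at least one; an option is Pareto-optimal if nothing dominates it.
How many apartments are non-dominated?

P1: not dominated.
P2: dominated by P3 (size 1050≥587, rent 2650≤3222, walk score 69≥55, commute 14≤15).
P3: not dominated (best walk score).
P4: not dominated (best size).
P5: not dominated.
P6: not dominated (best rent).
Pareto-optimal: P1, P3, P4, P5, P6 → 5.

5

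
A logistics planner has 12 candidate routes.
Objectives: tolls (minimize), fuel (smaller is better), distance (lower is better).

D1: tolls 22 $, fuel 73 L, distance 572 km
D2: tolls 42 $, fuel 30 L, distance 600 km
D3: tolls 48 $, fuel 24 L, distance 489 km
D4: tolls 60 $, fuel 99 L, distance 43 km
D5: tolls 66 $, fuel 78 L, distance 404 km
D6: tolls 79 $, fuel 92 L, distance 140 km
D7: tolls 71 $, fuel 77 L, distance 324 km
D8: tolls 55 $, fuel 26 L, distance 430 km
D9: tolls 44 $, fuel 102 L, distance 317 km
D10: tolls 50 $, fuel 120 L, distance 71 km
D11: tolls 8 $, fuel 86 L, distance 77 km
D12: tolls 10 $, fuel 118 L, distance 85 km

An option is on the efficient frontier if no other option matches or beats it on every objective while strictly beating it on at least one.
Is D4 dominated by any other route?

D1: worse on distance (572 vs 43).
D2: worse on distance (600 vs 43).
D3: worse on distance (489 vs 43).
D5: worse on tolls (66 vs 60).
D6: worse on tolls (79 vs 60).
D7: worse on tolls (71 vs 60).
D8: worse on distance (430 vs 43).
D9: worse on fuel (102 vs 99).
D10: worse on fuel (120 vs 99).
D11: worse on distance (77 vs 43).
D12: worse on fuel (118 vs 99).
No option is at least as good as D4 on every objective and strictly better on one.

No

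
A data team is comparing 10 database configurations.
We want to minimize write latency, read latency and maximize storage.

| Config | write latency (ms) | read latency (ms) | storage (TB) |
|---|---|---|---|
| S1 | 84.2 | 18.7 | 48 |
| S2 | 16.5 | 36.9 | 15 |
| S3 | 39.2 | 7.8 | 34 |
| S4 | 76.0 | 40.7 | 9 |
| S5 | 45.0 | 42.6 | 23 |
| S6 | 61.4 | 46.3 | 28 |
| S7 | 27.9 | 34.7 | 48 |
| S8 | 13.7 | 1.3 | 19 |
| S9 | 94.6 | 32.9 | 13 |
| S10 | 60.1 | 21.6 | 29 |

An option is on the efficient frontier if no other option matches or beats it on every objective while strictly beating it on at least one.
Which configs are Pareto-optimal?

S1, S3, S7, S8

S1: not dominated.
S2: dominated by S8 (write latency 13.7≤16.5, read latency 1.3≤36.9, storage 19≥15).
S3: not dominated.
S4: dominated by S2 (write latency 16.5≤76.0, read latency 36.9≤40.7, storage 15≥9).
S5: dominated by S3 (write latency 39.2≤45.0, read latency 7.8≤42.6, storage 34≥23).
S6: dominated by S3 (write latency 39.2≤61.4, read latency 7.8≤46.3, storage 34≥28).
S7: not dominated.
S8: not dominated (best write latency).
S9: dominated by S1 (write latency 84.2≤94.6, read latency 18.7≤32.9, storage 48≥13).
S10: dominated by S3 (write latency 39.2≤60.1, read latency 7.8≤21.6, storage 34≥29).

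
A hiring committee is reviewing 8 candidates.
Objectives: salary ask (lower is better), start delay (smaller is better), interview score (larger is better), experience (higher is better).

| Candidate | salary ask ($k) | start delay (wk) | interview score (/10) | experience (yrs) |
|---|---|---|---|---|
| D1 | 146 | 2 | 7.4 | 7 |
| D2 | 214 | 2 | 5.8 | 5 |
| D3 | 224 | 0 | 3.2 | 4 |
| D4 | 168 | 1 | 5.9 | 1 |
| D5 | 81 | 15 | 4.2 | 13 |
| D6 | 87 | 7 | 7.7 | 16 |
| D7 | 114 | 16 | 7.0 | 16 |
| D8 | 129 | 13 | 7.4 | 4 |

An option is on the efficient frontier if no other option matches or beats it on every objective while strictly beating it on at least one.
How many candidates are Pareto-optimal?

5

D1: not dominated.
D2: dominated by D1 (salary ask 146≤214, start delay 2≤2, interview score 7.4≥5.8, experience 7≥5).
D3: not dominated (best start delay).
D4: not dominated.
D5: not dominated (best salary ask).
D6: not dominated (best interview score).
D7: dominated by D6 (salary ask 87≤114, start delay 7≤16, interview score 7.7≥7.0, experience 16≥16).
D8: dominated by D6 (salary ask 87≤129, start delay 7≤13, interview score 7.7≥7.4, experience 16≥4).
Pareto-optimal: D1, D3, D4, D5, D6 → 5.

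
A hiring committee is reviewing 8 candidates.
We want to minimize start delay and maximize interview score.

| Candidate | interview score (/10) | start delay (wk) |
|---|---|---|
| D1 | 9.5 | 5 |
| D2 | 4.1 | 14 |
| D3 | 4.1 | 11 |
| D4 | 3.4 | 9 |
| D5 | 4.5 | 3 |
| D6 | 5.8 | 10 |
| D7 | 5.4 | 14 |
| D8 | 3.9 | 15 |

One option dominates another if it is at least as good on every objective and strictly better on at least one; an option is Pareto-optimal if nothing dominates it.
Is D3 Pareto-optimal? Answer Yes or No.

No

D1 vs D3: interview score 9.5≥4.1, start delay 5≤11 — D1 is at least as good on every objective and strictly better on at least one, so D1 dominates D3.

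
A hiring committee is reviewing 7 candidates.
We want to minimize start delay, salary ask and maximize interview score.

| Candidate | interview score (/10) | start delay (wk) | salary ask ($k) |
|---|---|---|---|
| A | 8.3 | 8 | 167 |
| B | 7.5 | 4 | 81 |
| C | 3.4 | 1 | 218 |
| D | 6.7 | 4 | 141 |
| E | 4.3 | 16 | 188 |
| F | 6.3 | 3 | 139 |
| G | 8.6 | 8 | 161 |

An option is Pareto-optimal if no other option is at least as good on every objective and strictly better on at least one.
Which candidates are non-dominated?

B, C, F, G

A: dominated by G (interview score 8.6≥8.3, start delay 8≤8, salary ask 161≤167).
B: not dominated (best salary ask).
C: not dominated (best start delay).
D: dominated by B (interview score 7.5≥6.7, start delay 4≤4, salary ask 81≤141).
E: dominated by A (interview score 8.3≥4.3, start delay 8≤16, salary ask 167≤188).
F: not dominated.
G: not dominated (best interview score).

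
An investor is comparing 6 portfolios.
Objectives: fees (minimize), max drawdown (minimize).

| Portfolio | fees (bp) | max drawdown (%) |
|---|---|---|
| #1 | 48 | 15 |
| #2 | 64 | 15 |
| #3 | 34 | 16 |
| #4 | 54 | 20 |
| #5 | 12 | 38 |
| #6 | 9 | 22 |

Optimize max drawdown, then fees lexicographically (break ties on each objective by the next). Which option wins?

#1

First minimize max drawdown: best is 15, kept {#1, #2}.
Then minimize fees: best is 48, kept {#1}.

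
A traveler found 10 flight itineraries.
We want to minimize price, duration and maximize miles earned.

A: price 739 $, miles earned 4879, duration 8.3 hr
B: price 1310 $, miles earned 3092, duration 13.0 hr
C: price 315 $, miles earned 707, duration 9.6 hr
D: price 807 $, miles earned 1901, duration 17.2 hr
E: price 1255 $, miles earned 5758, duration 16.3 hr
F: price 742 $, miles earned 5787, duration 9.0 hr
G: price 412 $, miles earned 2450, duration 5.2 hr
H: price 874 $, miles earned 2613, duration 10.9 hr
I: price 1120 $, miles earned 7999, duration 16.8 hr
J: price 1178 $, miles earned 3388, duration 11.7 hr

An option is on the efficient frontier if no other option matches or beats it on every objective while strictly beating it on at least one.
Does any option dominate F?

No

A: worse on miles earned (4879 vs 5787).
B: worse on price (1310 vs 742).
C: worse on miles earned (707 vs 5787).
D: worse on price (807 vs 742).
E: worse on price (1255 vs 742).
G: worse on miles earned (2450 vs 5787).
H: worse on price (874 vs 742).
I: worse on price (1120 vs 742).
J: worse on price (1178 vs 742).
No option is at least as good as F on every objective and strictly better on one.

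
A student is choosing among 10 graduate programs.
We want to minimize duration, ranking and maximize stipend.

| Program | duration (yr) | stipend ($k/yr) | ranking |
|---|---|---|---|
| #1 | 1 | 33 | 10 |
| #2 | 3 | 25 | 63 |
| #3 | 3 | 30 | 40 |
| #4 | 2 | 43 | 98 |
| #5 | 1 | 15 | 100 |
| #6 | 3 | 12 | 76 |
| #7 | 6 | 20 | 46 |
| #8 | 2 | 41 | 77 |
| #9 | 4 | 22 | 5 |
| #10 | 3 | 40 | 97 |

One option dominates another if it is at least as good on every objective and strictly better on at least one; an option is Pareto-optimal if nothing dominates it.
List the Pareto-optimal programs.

#1, #4, #8, #9

#1: not dominated.
#2: dominated by #1 (duration 1≤3, stipend 33≥25, ranking 10≤63).
#3: dominated by #1 (duration 1≤3, stipend 33≥30, ranking 10≤40).
#4: not dominated (best stipend).
#5: dominated by #1 (duration 1≤1, stipend 33≥15, ranking 10≤100).
#6: dominated by #1 (duration 1≤3, stipend 33≥12, ranking 10≤76).
#7: dominated by #1 (duration 1≤6, stipend 33≥20, ranking 10≤46).
#8: not dominated.
#9: not dominated (best ranking).
#10: dominated by #8 (duration 2≤3, stipend 41≥40, ranking 77≤97).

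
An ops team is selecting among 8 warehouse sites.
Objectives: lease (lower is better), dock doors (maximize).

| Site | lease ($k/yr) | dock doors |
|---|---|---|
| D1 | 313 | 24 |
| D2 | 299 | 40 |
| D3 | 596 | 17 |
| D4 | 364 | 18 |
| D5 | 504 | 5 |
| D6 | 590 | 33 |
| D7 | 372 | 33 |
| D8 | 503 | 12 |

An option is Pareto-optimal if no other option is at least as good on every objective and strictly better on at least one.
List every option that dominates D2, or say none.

none

D1: worse on lease (313 vs 299).
D3: worse on lease (596 vs 299).
D4: worse on lease (364 vs 299).
D5: worse on lease (504 vs 299).
D6: worse on lease (590 vs 299).
D7: worse on lease (372 vs 299).
D8: worse on lease (503 vs 299).
No option dominates D2.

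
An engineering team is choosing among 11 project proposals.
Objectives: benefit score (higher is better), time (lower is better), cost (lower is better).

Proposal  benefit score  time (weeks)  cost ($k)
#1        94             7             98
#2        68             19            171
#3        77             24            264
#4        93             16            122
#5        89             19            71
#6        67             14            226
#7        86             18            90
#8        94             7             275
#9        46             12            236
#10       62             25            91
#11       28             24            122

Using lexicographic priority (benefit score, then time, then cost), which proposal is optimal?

#1

First maximize benefit score: best is 94, kept {#1, #8}.
Then minimize time: best is 7, kept {#1, #8}.
Then minimize cost: best is 98, kept {#1}.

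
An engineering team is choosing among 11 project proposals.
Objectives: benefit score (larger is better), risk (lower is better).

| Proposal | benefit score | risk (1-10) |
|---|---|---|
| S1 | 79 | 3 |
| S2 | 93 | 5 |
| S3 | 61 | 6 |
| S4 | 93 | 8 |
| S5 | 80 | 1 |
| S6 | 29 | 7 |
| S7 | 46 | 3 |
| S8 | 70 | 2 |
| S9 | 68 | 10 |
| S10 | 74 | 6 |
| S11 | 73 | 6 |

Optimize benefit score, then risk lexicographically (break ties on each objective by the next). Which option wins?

S2

First maximize benefit score: best is 93, kept {S2, S4}.
Then minimize risk: best is 5, kept {S2}.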